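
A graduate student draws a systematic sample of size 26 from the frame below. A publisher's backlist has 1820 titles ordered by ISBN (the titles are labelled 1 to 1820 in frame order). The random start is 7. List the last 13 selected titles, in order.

k = N/n = 1820/26 = 70
14th selection = 7 + 13×70 = 917
15th: 917 + 70 = 987
16th: 987 + 70 = 1057
17th: 1057 + 70 = 1127
18th: 1127 + 70 = 1197
19th: 1197 + 70 = 1267
20th: 1267 + 70 = 1337
21st: 1337 + 70 = 1407
22nd: 1407 + 70 = 1477
23rd: 1477 + 70 = 1547
24th: 1547 + 70 = 1617
25th: 1617 + 70 = 1687
26th: 1687 + 70 = 1757

917, 987, 1057, 1127, 1197, 1267, 1337, 1407, 1477, 1547, 1617, 1687, 1757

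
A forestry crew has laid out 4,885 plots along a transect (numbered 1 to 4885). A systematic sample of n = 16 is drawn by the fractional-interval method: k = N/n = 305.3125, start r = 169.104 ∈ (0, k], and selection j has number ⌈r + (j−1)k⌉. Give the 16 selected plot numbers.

j=1: r + 0k = 169.104 → ⌈·⌉ = 170
j=2: r + 1k = 474.4165 → ⌈·⌉ = 475
j=3: r + 2k = 779.729 → ⌈·⌉ = 780
j=4: r + 3k = 1085.0415 → ⌈·⌉ = 1086
j=5: r + 4k = 1390.354 → ⌈·⌉ = 1391
j=6: r + 5k = 1695.6665 → ⌈·⌉ = 1696
j=7: r + 6k = 2000.979 → ⌈·⌉ = 2001
j=8: r + 7k = 2306.2915 → ⌈·⌉ = 2307
j=9: r + 8k = 2611.604 → ⌈·⌉ = 2612
j=10: r + 9k = 2916.9165 → ⌈·⌉ = 2917
j=11: r + 10k = 3222.229 → ⌈·⌉ = 3223
j=12: r + 11k = 3527.5415 → ⌈·⌉ = 3528
j=13: r + 12k = 3832.854 → ⌈·⌉ = 3833
j=14: r + 13k = 4138.1665 → ⌈·⌉ = 4139
j=15: r + 14k = 4443.479 → ⌈·⌉ = 4444
j=16: r + 15k = 4748.7915 → ⌈·⌉ = 4749

170, 475, 780, 1086, 1391, 1696, 2001, 2307, 2612, 2917, 3223, 3528, 3833, 4139, 4444, 4749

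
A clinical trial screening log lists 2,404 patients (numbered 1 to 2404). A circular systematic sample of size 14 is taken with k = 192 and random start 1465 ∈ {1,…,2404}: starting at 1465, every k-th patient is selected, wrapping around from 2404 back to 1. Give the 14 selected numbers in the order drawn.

1465, 1657, 1849, 2041, 2233, 21, 213, 405, 597, 789, 981, 1173, 1365, 1557

Selection 1: 1465
Selection 2: 1465 + 192 = 1657
Selection 3: 1657 + 192 = 1849
Selection 4: 1849 + 192 = 2041
Selection 5: 2041 + 192 = 2233
Selection 6: 2233 + 192 = 2425 → 2425 − 2404 = 21
Selection 7: 21 + 192 = 213
Selection 8: 213 + 192 = 405
Selection 9: 405 + 192 = 597
Selection 10: 597 + 192 = 789
Selection 11: 789 + 192 = 981
Selection 12: 981 + 192 = 1173
Selection 13: 1173 + 192 = 1365
Selection 14: 1365 + 192 = 1557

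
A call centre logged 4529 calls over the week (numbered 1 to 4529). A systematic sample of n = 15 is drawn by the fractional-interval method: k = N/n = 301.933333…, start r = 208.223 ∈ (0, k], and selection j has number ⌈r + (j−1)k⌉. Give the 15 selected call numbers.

j=1: r + 0k = 208.223 → ⌈·⌉ = 209
j=2: r + 1k = 510.156333… → ⌈·⌉ = 511
j=3: r + 2k = 812.089666… → ⌈·⌉ = 813
j=4: r + 3k = 1114.023 → ⌈·⌉ = 1115
j=5: r + 4k = 1415.956333… → ⌈·⌉ = 1416
j=6: r + 5k = 1717.889666… → ⌈·⌉ = 1718
j=7: r + 6k = 2019.823 → ⌈·⌉ = 2020
j=8: r + 7k = 2321.756333… → ⌈·⌉ = 2322
j=9: r + 8k = 2623.689666… → ⌈·⌉ = 2624
j=10: r + 9k = 2925.623 → ⌈·⌉ = 2926
j=11: r + 10k = 3227.556333… → ⌈·⌉ = 3228
j=12: r + 11k = 3529.489666… → ⌈·⌉ = 3530
j=13: r + 12k = 3831.423 → ⌈·⌉ = 3832
j=14: r + 13k = 4133.356333… → ⌈·⌉ = 4134
j=15: r + 14k = 4435.289666… → ⌈·⌉ = 4436

209, 511, 813, 1115, 1416, 1718, 2020, 2322, 2624, 2926, 3228, 3530, 3832, 4134, 4436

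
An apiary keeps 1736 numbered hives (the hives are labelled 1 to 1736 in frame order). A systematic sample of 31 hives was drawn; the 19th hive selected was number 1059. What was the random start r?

51

k = 1736/31 = 56
r = 1059 − (19−1)×56 = 1059 − 1008 = 51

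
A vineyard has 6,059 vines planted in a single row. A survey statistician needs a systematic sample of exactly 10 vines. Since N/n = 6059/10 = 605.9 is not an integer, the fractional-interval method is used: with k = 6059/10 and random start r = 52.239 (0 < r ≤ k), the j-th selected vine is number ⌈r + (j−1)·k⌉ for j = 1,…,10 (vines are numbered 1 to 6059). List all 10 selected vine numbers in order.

53, 659, 1265, 1870, 2476, 3082, 3688, 4294, 4900, 5506

j=1: r + 0k = 52.239 → ⌈·⌉ = 53
j=2: r + 1k = 658.139 → ⌈·⌉ = 659
j=3: r + 2k = 1264.039 → ⌈·⌉ = 1265
j=4: r + 3k = 1869.939 → ⌈·⌉ = 1870
j=5: r + 4k = 2475.839 → ⌈·⌉ = 2476
j=6: r + 5k = 3081.739 → ⌈·⌉ = 3082
j=7: r + 6k = 3687.639 → ⌈·⌉ = 3688
j=8: r + 7k = 4293.539 → ⌈·⌉ = 4294
j=9: r + 8k = 4899.439 → ⌈·⌉ = 4900
j=10: r + 9k = 5505.339 → ⌈·⌉ = 5506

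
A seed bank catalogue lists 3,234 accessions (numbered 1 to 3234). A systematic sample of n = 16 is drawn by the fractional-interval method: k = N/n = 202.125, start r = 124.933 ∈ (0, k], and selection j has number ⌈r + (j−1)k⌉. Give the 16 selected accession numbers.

125, 328, 530, 732, 934, 1136, 1338, 1540, 1742, 1945, 2147, 2349, 2551, 2753, 2955, 3157

j=1: r + 0k = 124.933 → ⌈·⌉ = 125
j=2: r + 1k = 327.058 → ⌈·⌉ = 328
j=3: r + 2k = 529.183 → ⌈·⌉ = 530
j=4: r + 3k = 731.308 → ⌈·⌉ = 732
j=5: r + 4k = 933.433 → ⌈·⌉ = 934
j=6: r + 5k = 1135.558 → ⌈·⌉ = 1136
j=7: r + 6k = 1337.683 → ⌈·⌉ = 1338
j=8: r + 7k = 1539.808 → ⌈·⌉ = 1540
j=9: r + 8k = 1741.933 → ⌈·⌉ = 1742
j=10: r + 9k = 1944.058 → ⌈·⌉ = 1945
j=11: r + 10k = 2146.183 → ⌈·⌉ = 2147
j=12: r + 11k = 2348.308 → ⌈·⌉ = 2349
j=13: r + 12k = 2550.433 → ⌈·⌉ = 2551
j=14: r + 13k = 2752.558 → ⌈·⌉ = 2753
j=15: r + 14k = 2954.683 → ⌈·⌉ = 2955
j=16: r + 15k = 3156.808 → ⌈·⌉ = 3157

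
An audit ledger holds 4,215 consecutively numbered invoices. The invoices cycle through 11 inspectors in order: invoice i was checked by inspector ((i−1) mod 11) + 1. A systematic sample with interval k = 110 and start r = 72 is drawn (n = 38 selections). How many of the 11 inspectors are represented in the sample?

1

Consecutive selections differ by k = 110, so their inspector numbers differ by 110 mod 11 = 0.
gcd(110, 11) = 11, so the sample visits 11/11 = 1 distinct residues mod 11.
Start 72 is inspector 6; the inspectors hit are 6.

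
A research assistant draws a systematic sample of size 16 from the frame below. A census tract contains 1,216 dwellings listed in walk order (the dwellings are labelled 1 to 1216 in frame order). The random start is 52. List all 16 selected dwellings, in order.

52, 128, 204, 280, 356, 432, 508, 584, 660, 736, 812, 888, 964, 1040, 1116, 1192

k = N/n = 1216/16 = 76
dwelling 1: 52
dwelling 2: 52 + 76 = 128
dwelling 3: 128 + 76 = 204
dwelling 4: 204 + 76 = 280
dwelling 5: 280 + 76 = 356
dwelling 6: 356 + 76 = 432
dwelling 7: 432 + 76 = 508
dwelling 8: 508 + 76 = 584
dwelling 9: 584 + 76 = 660
dwelling 10: 660 + 76 = 736
dwelling 11: 736 + 76 = 812
dwelling 12: 812 + 76 = 888
dwelling 13: 888 + 76 = 964
dwelling 14: 964 + 76 = 1040
dwelling 15: 1040 + 76 = 1116
dwelling 16: 1116 + 76 = 1192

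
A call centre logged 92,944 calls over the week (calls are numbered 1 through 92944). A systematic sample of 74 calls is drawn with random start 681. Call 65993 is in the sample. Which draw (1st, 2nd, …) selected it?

k = 92944/74 = 1256
position = (65993 − 681)/1256 + 1 = 65312/1256 + 1 = 52 + 1 = 53

53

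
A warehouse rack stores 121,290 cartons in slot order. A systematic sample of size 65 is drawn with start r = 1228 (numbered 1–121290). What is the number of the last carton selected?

120652

k = 121290/65 = 1866
65th selection = r + (65−1)·k = 1228 + 64×1866 = 1228 + 119424 = 120652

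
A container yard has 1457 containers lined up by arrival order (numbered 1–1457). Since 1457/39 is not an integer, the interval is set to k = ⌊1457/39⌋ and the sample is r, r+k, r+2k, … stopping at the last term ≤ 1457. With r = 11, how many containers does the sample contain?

k = ⌊1457/39⌋ = 37
Achieved size = ⌊(1457 − 11)/37⌋ + 1 = ⌊1446/37⌋ + 1 = 39 + 1 = 40
(last selection: 11 + 39×37 = 1454 ≤ 1457; next would be 1491 > 1457)

40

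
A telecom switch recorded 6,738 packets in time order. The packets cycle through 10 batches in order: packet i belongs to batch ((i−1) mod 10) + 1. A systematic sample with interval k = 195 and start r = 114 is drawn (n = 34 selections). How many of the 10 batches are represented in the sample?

Consecutive selections differ by k = 195, so their batch numbers differ by 195 mod 10 = 5.
gcd(195, 10) = 5, so the sample visits 10/5 = 2 distinct residues mod 10.
Start 114 is batch 4; the batches hit are 4, 9.

2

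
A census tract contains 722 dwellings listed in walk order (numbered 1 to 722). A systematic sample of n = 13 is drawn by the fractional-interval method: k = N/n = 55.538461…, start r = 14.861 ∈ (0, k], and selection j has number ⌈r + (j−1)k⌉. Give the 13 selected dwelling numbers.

j=1: r + 0k = 14.861 → ⌈·⌉ = 15
j=2: r + 1k = 70.399461… → ⌈·⌉ = 71
j=3: r + 2k = 125.937923… → ⌈·⌉ = 126
j=4: r + 3k = 181.476384… → ⌈·⌉ = 182
j=5: r + 4k = 237.014846… → ⌈·⌉ = 238
j=6: r + 5k = 292.553307… → ⌈·⌉ = 293
j=7: r + 6k = 348.091769… → ⌈·⌉ = 349
j=8: r + 7k = 403.630230… → ⌈·⌉ = 404
j=9: r + 8k = 459.168692… → ⌈·⌉ = 460
j=10: r + 9k = 514.707153… → ⌈·⌉ = 515
j=11: r + 10k = 570.245615… → ⌈·⌉ = 571
j=12: r + 11k = 625.784076… → ⌈·⌉ = 626
j=13: r + 12k = 681.322538… → ⌈·⌉ = 682

15, 71, 126, 182, 238, 293, 349, 404, 460, 515, 571, 626, 682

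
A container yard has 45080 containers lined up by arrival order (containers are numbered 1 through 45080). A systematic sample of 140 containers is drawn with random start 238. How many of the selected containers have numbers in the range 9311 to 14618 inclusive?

16

k = 45080/140 = 322
First selection ≥ 9311: 238 + ⌈(9311−238)/322⌉·322 = 238 + 29×322 = 9576
Last selection ≤ 14618: 238 + ⌊(14618−238)/322⌋·322 = 238 + 44×322 = 14406
Count = 44 − 29 + 1 = 16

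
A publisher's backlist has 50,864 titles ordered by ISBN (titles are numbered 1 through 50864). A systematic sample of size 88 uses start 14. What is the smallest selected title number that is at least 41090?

k = 50864/88 = 578
Steps past start: ⌈(41090 − 14)/578⌉ = ⌈41076/578⌉ = 72
Selected title: 14 + 72×578 = 41630

41630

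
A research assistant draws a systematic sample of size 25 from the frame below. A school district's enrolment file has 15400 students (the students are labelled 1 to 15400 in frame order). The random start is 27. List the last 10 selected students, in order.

k = N/n = 15400/25 = 616
16th selection = 27 + 15×616 = 9267
17th: 9267 + 616 = 9883
18th: 9883 + 616 = 10499
19th: 10499 + 616 = 11115
20th: 11115 + 616 = 11731
21st: 11731 + 616 = 12347
22nd: 12347 + 616 = 12963
23rd: 12963 + 616 = 13579
24th: 13579 + 616 = 14195
25th: 14195 + 616 = 14811

9267, 9883, 10499, 11115, 11731, 12347, 12963, 13579, 14195, 14811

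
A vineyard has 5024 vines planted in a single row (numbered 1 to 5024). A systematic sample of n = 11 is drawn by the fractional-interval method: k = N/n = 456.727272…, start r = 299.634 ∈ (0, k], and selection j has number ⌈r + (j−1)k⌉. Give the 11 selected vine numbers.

300, 757, 1214, 1670, 2127, 2584, 3040, 3497, 3954, 4411, 4867

j=1: r + 0k = 299.634 → ⌈·⌉ = 300
j=2: r + 1k = 756.361272… → ⌈·⌉ = 757
j=3: r + 2k = 1213.088545… → ⌈·⌉ = 1214
j=4: r + 3k = 1669.815818… → ⌈·⌉ = 1670
j=5: r + 4k = 2126.543090… → ⌈·⌉ = 2127
j=6: r + 5k = 2583.270363… → ⌈·⌉ = 2584
j=7: r + 6k = 3039.997636… → ⌈·⌉ = 3040
j=8: r + 7k = 3496.724909… → ⌈·⌉ = 3497
j=9: r + 8k = 3953.452181… → ⌈·⌉ = 3954
j=10: r + 9k = 4410.179454… → ⌈·⌉ = 4411
j=11: r + 10k = 4866.906727… → ⌈·⌉ = 4867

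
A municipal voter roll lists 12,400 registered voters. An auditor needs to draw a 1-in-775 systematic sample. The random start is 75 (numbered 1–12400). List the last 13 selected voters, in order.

4th selection = 75 + 3×775 = 2400
5th: 2400 + 775 = 3175
6th: 3175 + 775 = 3950
7th: 3950 + 775 = 4725
8th: 4725 + 775 = 5500
9th: 5500 + 775 = 6275
10th: 6275 + 775 = 7050
11th: 7050 + 775 = 7825
12th: 7825 + 775 = 8600
13th: 8600 + 775 = 9375
14th: 9375 + 775 = 10150
15th: 10150 + 775 = 10925
16th: 10925 + 775 = 11700

2400, 3175, 3950, 4725, 5500, 6275, 7050, 7825, 8600, 9375, 10150, 10925, 11700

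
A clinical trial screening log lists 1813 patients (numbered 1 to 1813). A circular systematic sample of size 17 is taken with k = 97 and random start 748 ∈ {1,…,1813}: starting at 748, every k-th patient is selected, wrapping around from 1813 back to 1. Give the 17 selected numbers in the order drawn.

Selection 1: 748
Selection 2: 748 + 97 = 845
Selection 3: 845 + 97 = 942
Selection 4: 942 + 97 = 1039
Selection 5: 1039 + 97 = 1136
Selection 6: 1136 + 97 = 1233
Selection 7: 1233 + 97 = 1330
Selection 8: 1330 + 97 = 1427
Selection 9: 1427 + 97 = 1524
Selection 10: 1524 + 97 = 1621
Selection 11: 1621 + 97 = 1718
Selection 12: 1718 + 97 = 1815 → 1815 − 1813 = 2
Selection 13: 2 + 97 = 99
Selection 14: 99 + 97 = 196
Selection 15: 196 + 97 = 293
Selection 16: 293 + 97 = 390
Selection 17: 390 + 97 = 487

748, 845, 942, 1039, 1136, 1233, 1330, 1427, 1524, 1621, 1718, 2, 99, 196, 293, 390, 487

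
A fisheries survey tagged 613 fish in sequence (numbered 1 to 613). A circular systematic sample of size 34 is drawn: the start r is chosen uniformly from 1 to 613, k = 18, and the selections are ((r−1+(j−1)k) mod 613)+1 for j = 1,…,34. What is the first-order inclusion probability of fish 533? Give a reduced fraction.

For each position j, as r ranges over 1…613 the j-th selection hits every fish exactly once, so fish 533 is selected for exactly 34 of the 613 starts.
Inclusion probability = 34/613.

34/613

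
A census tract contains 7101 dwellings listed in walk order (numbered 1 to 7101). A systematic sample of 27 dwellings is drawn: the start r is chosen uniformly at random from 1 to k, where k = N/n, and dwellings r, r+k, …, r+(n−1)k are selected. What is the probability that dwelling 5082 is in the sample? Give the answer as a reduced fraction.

1/263

k = 7101/27 = 263.
Dwelling 5082 is selected iff r ≡ 5082 (mod 263); exactly one such r in {1,…,263}.
Inclusion probability = 1/263.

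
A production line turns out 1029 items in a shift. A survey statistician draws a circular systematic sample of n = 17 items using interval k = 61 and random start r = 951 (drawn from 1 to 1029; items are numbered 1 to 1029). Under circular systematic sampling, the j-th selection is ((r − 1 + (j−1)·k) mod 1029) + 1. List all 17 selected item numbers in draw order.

951, 1012, 44, 105, 166, 227, 288, 349, 410, 471, 532, 593, 654, 715, 776, 837, 898

Selection 1: 951
Selection 2: 951 + 61 = 1012
Selection 3: 1012 + 61 = 1073 → 1073 − 1029 = 44
Selection 4: 44 + 61 = 105
Selection 5: 105 + 61 = 166
Selection 6: 166 + 61 = 227
Selection 7: 227 + 61 = 288
Selection 8: 288 + 61 = 349
Selection 9: 349 + 61 = 410
Selection 10: 410 + 61 = 471
Selection 11: 471 + 61 = 532
Selection 12: 532 + 61 = 593
Selection 13: 593 + 61 = 654
Selection 14: 654 + 61 = 715
Selection 15: 715 + 61 = 776
Selection 16: 776 + 61 = 837
Selection 17: 837 + 61 = 898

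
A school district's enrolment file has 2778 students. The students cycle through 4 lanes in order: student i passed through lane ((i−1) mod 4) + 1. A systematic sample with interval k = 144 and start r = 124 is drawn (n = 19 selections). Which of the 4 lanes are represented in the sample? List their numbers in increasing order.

4

Consecutive selections differ by k = 144, so their lane numbers differ by 144 mod 4 = 0.
gcd(144, 4) = 4, so the sample visits 4/4 = 1 distinct residues mod 4.
Start 124 is lane 4; the lanes hit are 4.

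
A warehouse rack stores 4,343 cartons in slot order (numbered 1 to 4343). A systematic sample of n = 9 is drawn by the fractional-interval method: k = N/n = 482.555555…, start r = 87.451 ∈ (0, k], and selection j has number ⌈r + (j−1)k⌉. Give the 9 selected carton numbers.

j=1: r + 0k = 87.451 → ⌈·⌉ = 88
j=2: r + 1k = 570.006555… → ⌈·⌉ = 571
j=3: r + 2k = 1052.562111… → ⌈·⌉ = 1053
j=4: r + 3k = 1535.117666… → ⌈·⌉ = 1536
j=5: r + 4k = 2017.673222… → ⌈·⌉ = 2018
j=6: r + 5k = 2500.228777… → ⌈·⌉ = 2501
j=7: r + 6k = 2982.784333… → ⌈·⌉ = 2983
j=8: r + 7k = 3465.339888… → ⌈·⌉ = 3466
j=9: r + 8k = 3947.895444… → ⌈·⌉ = 3948

88, 571, 1053, 1536, 2018, 2501, 2983, 3466, 3948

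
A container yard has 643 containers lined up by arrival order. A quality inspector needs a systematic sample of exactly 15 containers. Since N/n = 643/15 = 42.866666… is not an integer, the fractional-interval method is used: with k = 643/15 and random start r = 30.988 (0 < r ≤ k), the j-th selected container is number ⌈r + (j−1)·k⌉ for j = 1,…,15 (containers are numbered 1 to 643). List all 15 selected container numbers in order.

j=1: r + 0k = 30.988 → ⌈·⌉ = 31
j=2: r + 1k = 73.854666… → ⌈·⌉ = 74
j=3: r + 2k = 116.721333… → ⌈·⌉ = 117
j=4: r + 3k = 159.588 → ⌈·⌉ = 160
j=5: r + 4k = 202.454666… → ⌈·⌉ = 203
j=6: r + 5k = 245.321333… → ⌈·⌉ = 246
j=7: r + 6k = 288.188 → ⌈·⌉ = 289
j=8: r + 7k = 331.054666… → ⌈·⌉ = 332
j=9: r + 8k = 373.921333… → ⌈·⌉ = 374
j=10: r + 9k = 416.788 → ⌈·⌉ = 417
j=11: r + 10k = 459.654666… → ⌈·⌉ = 460
j=12: r + 11k = 502.521333… → ⌈·⌉ = 503
j=13: r + 12k = 545.388 → ⌈·⌉ = 546
j=14: r + 13k = 588.254666… → ⌈·⌉ = 589
j=15: r + 14k = 631.121333… → ⌈·⌉ = 632

31, 74, 117, 160, 203, 246, 289, 332, 374, 417, 460, 503, 546, 589, 632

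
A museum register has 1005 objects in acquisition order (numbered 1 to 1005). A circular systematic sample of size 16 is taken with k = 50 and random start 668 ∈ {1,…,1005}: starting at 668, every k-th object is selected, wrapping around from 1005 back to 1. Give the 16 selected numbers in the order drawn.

668, 718, 768, 818, 868, 918, 968, 13, 63, 113, 163, 213, 263, 313, 363, 413

Selection 1: 668
Selection 2: 668 + 50 = 718
Selection 3: 718 + 50 = 768
Selection 4: 768 + 50 = 818
Selection 5: 818 + 50 = 868
Selection 6: 868 + 50 = 918
Selection 7: 918 + 50 = 968
Selection 8: 968 + 50 = 1018 → 1018 − 1005 = 13
Selection 9: 13 + 50 = 63
Selection 10: 63 + 50 = 113
Selection 11: 113 + 50 = 163
Selection 12: 163 + 50 = 213
Selection 13: 213 + 50 = 263
Selection 14: 263 + 50 = 313
Selection 15: 313 + 50 = 363
Selection 16: 363 + 50 = 413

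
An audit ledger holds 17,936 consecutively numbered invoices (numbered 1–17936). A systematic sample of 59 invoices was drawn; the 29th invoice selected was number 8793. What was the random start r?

k = 17936/59 = 304
r = 8793 − (29−1)×304 = 8793 − 8512 = 281

281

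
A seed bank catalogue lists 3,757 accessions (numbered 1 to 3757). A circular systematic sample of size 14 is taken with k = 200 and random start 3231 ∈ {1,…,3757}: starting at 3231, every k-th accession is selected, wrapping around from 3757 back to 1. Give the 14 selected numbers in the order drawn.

3231, 3431, 3631, 74, 274, 474, 674, 874, 1074, 1274, 1474, 1674, 1874, 2074

Selection 1: 3231
Selection 2: 3231 + 200 = 3431
Selection 3: 3431 + 200 = 3631
Selection 4: 3631 + 200 = 3831 → 3831 − 3757 = 74
Selection 5: 74 + 200 = 274
Selection 6: 274 + 200 = 474
Selection 7: 474 + 200 = 674
Selection 8: 674 + 200 = 874
Selection 9: 874 + 200 = 1074
Selection 10: 1074 + 200 = 1274
Selection 11: 1274 + 200 = 1474
Selection 12: 1474 + 200 = 1674
Selection 13: 1674 + 200 = 1874
Selection 14: 1874 + 200 = 2074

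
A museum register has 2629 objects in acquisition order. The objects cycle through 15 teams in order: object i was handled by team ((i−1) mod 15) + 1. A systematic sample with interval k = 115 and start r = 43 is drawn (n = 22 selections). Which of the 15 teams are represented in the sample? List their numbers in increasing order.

3, 8, 13

Consecutive selections differ by k = 115, so their team numbers differ by 115 mod 15 = 10.
gcd(115, 15) = 5, so the sample visits 15/5 = 3 distinct residues mod 15.
Start 43 is team 13; the teams hit are 3, 8, 13.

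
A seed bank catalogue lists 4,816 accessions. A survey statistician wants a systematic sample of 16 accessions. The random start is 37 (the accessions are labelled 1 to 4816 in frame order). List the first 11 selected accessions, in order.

k = N/n = 4816/16 = 301
accession 1: 37
accession 2: 37 + 301 = 338
accession 3: 338 + 301 = 639
accession 4: 639 + 301 = 940
accession 5: 940 + 301 = 1241
accession 6: 1241 + 301 = 1542
accession 7: 1542 + 301 = 1843
accession 8: 1843 + 301 = 2144
accession 9: 2144 + 301 = 2445
accession 10: 2445 + 301 = 2746
accession 11: 2746 + 301 = 3047

37, 338, 639, 940, 1241, 1542, 1843, 2144, 2445, 2746, 3047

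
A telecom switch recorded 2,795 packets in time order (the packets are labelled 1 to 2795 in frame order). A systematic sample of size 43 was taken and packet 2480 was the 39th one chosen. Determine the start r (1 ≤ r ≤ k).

10

k = 2795/43 = 65
r = 2480 − (39−1)×65 = 2480 − 2470 = 10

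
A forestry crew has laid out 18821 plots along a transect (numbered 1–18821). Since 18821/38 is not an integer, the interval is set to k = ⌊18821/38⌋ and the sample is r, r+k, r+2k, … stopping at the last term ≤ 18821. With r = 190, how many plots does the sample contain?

38

k = ⌊18821/38⌋ = 495
Achieved size = ⌊(18821 − 190)/495⌋ + 1 = ⌊18631/495⌋ + 1 = 37 + 1 = 38
(last selection: 190 + 37×495 = 18505 ≤ 18821; next would be 19000 > 18821)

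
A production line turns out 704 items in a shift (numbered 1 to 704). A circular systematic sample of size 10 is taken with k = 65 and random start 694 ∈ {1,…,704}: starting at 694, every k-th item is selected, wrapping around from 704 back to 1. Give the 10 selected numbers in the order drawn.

694, 55, 120, 185, 250, 315, 380, 445, 510, 575

Selection 1: 694
Selection 2: 694 + 65 = 759 → 759 − 704 = 55
Selection 3: 55 + 65 = 120
Selection 4: 120 + 65 = 185
Selection 5: 185 + 65 = 250
Selection 6: 250 + 65 = 315
Selection 7: 315 + 65 = 380
Selection 8: 380 + 65 = 445
Selection 9: 445 + 65 = 510
Selection 10: 510 + 65 = 575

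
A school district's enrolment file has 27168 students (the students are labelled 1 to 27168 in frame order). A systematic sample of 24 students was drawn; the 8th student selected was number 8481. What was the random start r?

557

k = 27168/24 = 1132
r = 8481 − (8−1)×1132 = 8481 − 7924 = 557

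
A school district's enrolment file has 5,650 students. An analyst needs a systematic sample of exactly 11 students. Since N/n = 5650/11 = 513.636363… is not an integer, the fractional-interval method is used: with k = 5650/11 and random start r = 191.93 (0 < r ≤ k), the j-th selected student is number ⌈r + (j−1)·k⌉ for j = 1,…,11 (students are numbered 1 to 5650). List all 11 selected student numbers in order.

j=1: r + 0k = 191.93 → ⌈·⌉ = 192
j=2: r + 1k = 705.566363… → ⌈·⌉ = 706
j=3: r + 2k = 1219.202727… → ⌈·⌉ = 1220
j=4: r + 3k = 1732.839090… → ⌈·⌉ = 1733
j=5: r + 4k = 2246.475454… → ⌈·⌉ = 2247
j=6: r + 5k = 2760.111818… → ⌈·⌉ = 2761
j=7: r + 6k = 3273.748181… → ⌈·⌉ = 3274
j=8: r + 7k = 3787.384545… → ⌈·⌉ = 3788
j=9: r + 8k = 4301.020909… → ⌈·⌉ = 4302
j=10: r + 9k = 4814.657272… → ⌈·⌉ = 4815
j=11: r + 10k = 5328.293636… → ⌈·⌉ = 5329

192, 706, 1220, 1733, 2247, 2761, 3274, 3788, 4302, 4815, 5329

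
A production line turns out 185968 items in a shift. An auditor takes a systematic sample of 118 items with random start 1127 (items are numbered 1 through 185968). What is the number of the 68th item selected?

106719

k = 185968/118 = 1576
68th selection = r + (68−1)·k = 1127 + 67×1576 = 1127 + 105592 = 106719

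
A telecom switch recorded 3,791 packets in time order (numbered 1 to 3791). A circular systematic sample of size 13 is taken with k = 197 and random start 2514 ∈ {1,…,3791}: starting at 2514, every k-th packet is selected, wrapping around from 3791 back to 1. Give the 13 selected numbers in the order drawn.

Selection 1: 2514
Selection 2: 2514 + 197 = 2711
Selection 3: 2711 + 197 = 2908
Selection 4: 2908 + 197 = 3105
Selection 5: 3105 + 197 = 3302
Selection 6: 3302 + 197 = 3499
Selection 7: 3499 + 197 = 3696
Selection 8: 3696 + 197 = 3893 → 3893 − 3791 = 102
Selection 9: 102 + 197 = 299
Selection 10: 299 + 197 = 496
Selection 11: 496 + 197 = 693
Selection 12: 693 + 197 = 890
Selection 13: 890 + 197 = 1087

2514, 2711, 2908, 3105, 3302, 3499, 3696, 102, 299, 496, 693, 890, 1087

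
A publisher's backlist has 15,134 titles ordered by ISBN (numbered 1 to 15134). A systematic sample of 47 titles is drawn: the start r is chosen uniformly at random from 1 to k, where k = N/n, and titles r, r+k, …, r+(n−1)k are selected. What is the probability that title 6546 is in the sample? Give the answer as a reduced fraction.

1/322

k = 15134/47 = 322.
Title 6546 is selected iff r ≡ 6546 (mod 322); exactly one such r in {1,…,322}.
Inclusion probability = 1/322.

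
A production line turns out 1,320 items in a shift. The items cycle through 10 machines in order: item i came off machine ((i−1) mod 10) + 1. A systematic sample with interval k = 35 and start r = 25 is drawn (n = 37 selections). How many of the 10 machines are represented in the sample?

Consecutive selections differ by k = 35, so their machine numbers differ by 35 mod 10 = 5.
gcd(35, 10) = 5, so the sample visits 10/5 = 2 distinct residues mod 10.
Start 25 is machine 5; the machines hit are 5, 10.

2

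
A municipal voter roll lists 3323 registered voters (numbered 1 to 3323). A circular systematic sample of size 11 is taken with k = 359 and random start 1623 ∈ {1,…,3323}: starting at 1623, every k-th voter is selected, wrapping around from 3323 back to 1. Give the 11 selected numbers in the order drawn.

1623, 1982, 2341, 2700, 3059, 95, 454, 813, 1172, 1531, 1890

Selection 1: 1623
Selection 2: 1623 + 359 = 1982
Selection 3: 1982 + 359 = 2341
Selection 4: 2341 + 359 = 2700
Selection 5: 2700 + 359 = 3059
Selection 6: 3059 + 359 = 3418 → 3418 − 3323 = 95
Selection 7: 95 + 359 = 454
Selection 8: 454 + 359 = 813
Selection 9: 813 + 359 = 1172
Selection 10: 1172 + 359 = 1531
Selection 11: 1531 + 359 = 1890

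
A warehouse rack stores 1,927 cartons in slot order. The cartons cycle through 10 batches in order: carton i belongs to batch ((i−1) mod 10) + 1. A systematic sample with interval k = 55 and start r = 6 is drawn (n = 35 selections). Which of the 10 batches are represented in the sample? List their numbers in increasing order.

1, 6

Consecutive selections differ by k = 55, so their batch numbers differ by 55 mod 10 = 5.
gcd(55, 10) = 5, so the sample visits 10/5 = 2 distinct residues mod 10.
Start 6 is batch 6; the batches hit are 1, 6.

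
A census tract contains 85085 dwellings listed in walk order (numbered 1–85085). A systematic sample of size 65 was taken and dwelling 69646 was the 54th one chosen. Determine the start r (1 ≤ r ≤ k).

k = 85085/65 = 1309
r = 69646 − (54−1)×1309 = 69646 − 69377 = 269

269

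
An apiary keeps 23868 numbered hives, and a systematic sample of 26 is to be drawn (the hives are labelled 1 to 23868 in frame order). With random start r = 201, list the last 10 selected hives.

k = N/n = 23868/26 = 918
17th selection = 201 + 16×918 = 14889
18th: 14889 + 918 = 15807
19th: 15807 + 918 = 16725
20th: 16725 + 918 = 17643
21st: 17643 + 918 = 18561
22nd: 18561 + 918 = 19479
23rd: 19479 + 918 = 20397
24th: 20397 + 918 = 21315
25th: 21315 + 918 = 22233
26th: 22233 + 918 = 23151

14889, 15807, 16725, 17643, 18561, 19479, 20397, 21315, 22233, 23151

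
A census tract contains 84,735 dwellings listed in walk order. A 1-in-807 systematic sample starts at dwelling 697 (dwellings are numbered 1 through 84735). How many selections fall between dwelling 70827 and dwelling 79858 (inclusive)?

12

k = 807
First selection ≥ 70827: 697 + ⌈(70827−697)/807⌉·807 = 697 + 87×807 = 70906
Last selection ≤ 79858: 697 + ⌊(79858−697)/807⌋·807 = 697 + 98×807 = 79783
Count = 98 − 87 + 1 = 12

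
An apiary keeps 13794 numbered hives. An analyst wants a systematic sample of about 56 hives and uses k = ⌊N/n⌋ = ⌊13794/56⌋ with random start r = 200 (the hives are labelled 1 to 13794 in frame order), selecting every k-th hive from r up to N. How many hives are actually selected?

k = ⌊13794/56⌋ = 246
Achieved size = ⌊(13794 − 200)/246⌋ + 1 = ⌊13594/246⌋ + 1 = 55 + 1 = 56
(last selection: 200 + 55×246 = 13730 ≤ 13794; next would be 13976 > 13794)

56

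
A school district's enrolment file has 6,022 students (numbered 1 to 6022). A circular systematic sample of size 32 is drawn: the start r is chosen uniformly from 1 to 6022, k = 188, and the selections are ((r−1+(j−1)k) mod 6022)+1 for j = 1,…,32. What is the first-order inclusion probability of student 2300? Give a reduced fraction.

For each position j, as r ranges over 1…6022 the j-th selection hits every student exactly once, so student 2300 is selected for exactly 32 of the 6022 starts.
Inclusion probability = 32/6022 = 16/3011.

16/3011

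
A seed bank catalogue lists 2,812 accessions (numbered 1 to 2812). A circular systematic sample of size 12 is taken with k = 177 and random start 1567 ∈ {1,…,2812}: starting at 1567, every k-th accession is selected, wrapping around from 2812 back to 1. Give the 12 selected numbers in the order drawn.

Selection 1: 1567
Selection 2: 1567 + 177 = 1744
Selection 3: 1744 + 177 = 1921
Selection 4: 1921 + 177 = 2098
Selection 5: 2098 + 177 = 2275
Selection 6: 2275 + 177 = 2452
Selection 7: 2452 + 177 = 2629
Selection 8: 2629 + 177 = 2806
Selection 9: 2806 + 177 = 2983 → 2983 − 2812 = 171
Selection 10: 171 + 177 = 348
Selection 11: 348 + 177 = 525
Selection 12: 525 + 177 = 702

1567, 1744, 1921, 2098, 2275, 2452, 2629, 2806, 171, 348, 525, 702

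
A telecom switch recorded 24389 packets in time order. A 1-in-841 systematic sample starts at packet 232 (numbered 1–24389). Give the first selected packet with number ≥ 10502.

11165

k = 841
Steps past start: ⌈(10502 − 232)/841⌉ = ⌈10270/841⌉ = 13
Selected packet: 232 + 13×841 = 11165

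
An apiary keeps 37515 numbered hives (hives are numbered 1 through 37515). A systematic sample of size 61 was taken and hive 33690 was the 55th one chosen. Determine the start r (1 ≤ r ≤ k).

k = 37515/61 = 615
r = 33690 − (55−1)×615 = 33690 − 33210 = 480

480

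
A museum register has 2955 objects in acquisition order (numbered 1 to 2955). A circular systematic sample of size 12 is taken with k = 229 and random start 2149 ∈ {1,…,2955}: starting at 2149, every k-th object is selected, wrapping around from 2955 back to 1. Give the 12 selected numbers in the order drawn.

2149, 2378, 2607, 2836, 110, 339, 568, 797, 1026, 1255, 1484, 1713

Selection 1: 2149
Selection 2: 2149 + 229 = 2378
Selection 3: 2378 + 229 = 2607
Selection 4: 2607 + 229 = 2836
Selection 5: 2836 + 229 = 3065 → 3065 − 2955 = 110
Selection 6: 110 + 229 = 339
Selection 7: 339 + 229 = 568
Selection 8: 568 + 229 = 797
Selection 9: 797 + 229 = 1026
Selection 10: 1026 + 229 = 1255
Selection 11: 1255 + 229 = 1484
Selection 12: 1484 + 229 = 1713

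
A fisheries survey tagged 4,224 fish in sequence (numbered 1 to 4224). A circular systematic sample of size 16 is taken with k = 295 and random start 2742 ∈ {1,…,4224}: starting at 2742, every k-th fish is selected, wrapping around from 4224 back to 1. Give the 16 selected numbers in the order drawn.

Selection 1: 2742
Selection 2: 2742 + 295 = 3037
Selection 3: 3037 + 295 = 3332
Selection 4: 3332 + 295 = 3627
Selection 5: 3627 + 295 = 3922
Selection 6: 3922 + 295 = 4217
Selection 7: 4217 + 295 = 4512 → 4512 − 4224 = 288
Selection 8: 288 + 295 = 583
Selection 9: 583 + 295 = 878
Selection 10: 878 + 295 = 1173
Selection 11: 1173 + 295 = 1468
Selection 12: 1468 + 295 = 1763
Selection 13: 1763 + 295 = 2058
Selection 14: 2058 + 295 = 2353
Selection 15: 2353 + 295 = 2648
Selection 16: 2648 + 295 = 2943

2742, 3037, 3332, 3627, 3922, 4217, 288, 583, 878, 1173, 1468, 1763, 2058, 2353, 2648, 2943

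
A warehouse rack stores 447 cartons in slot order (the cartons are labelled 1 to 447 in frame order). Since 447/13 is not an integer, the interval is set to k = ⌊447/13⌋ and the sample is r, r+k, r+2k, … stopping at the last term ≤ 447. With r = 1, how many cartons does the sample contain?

k = ⌊447/13⌋ = 34
Achieved size = ⌊(447 − 1)/34⌋ + 1 = ⌊446/34⌋ + 1 = 13 + 1 = 14
(last selection: 1 + 13×34 = 443 ≤ 447; next would be 477 > 447)

14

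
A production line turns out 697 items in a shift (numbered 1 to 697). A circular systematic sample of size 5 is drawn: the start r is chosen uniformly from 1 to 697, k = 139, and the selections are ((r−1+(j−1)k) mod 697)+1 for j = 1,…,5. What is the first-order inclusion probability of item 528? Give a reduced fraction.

5/697

For each position j, as r ranges over 1…697 the j-th selection hits every item exactly once, so item 528 is selected for exactly 5 of the 697 starts.
Inclusion probability = 5/697.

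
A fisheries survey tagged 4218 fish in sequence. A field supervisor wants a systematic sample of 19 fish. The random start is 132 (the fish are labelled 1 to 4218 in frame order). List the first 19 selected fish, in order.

k = N/n = 4218/19 = 222
fish 1: 132
fish 2: 132 + 222 = 354
fish 3: 354 + 222 = 576
fish 4: 576 + 222 = 798
fish 5: 798 + 222 = 1020
fish 6: 1020 + 222 = 1242
fish 7: 1242 + 222 = 1464
fish 8: 1464 + 222 = 1686
fish 9: 1686 + 222 = 1908
fish 10: 1908 + 222 = 2130
fish 11: 2130 + 222 = 2352
fish 12: 2352 + 222 = 2574
fish 13: 2574 + 222 = 2796
fish 14: 2796 + 222 = 3018
fish 15: 3018 + 222 = 3240
fish 16: 3240 + 222 = 3462
fish 17: 3462 + 222 = 3684
fish 18: 3684 + 222 = 3906
fish 19: 3906 + 222 = 4128

132, 354, 576, 798, 1020, 1242, 1464, 1686, 1908, 2130, 2352, 2574, 2796, 3018, 3240, 3462, 3684, 3906, 4128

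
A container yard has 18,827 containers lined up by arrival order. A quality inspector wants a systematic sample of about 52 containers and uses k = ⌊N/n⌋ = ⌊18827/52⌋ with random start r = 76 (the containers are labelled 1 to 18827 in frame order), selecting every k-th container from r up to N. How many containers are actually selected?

k = ⌊18827/52⌋ = 362
Achieved size = ⌊(18827 − 76)/362⌋ + 1 = ⌊18751/362⌋ + 1 = 51 + 1 = 52
(last selection: 76 + 51×362 = 18538 ≤ 18827; next would be 18900 > 18827)

52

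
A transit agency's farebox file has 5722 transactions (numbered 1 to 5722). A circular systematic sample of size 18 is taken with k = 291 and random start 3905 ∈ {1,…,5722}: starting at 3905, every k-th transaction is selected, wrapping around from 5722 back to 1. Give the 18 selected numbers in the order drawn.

Selection 1: 3905
Selection 2: 3905 + 291 = 4196
Selection 3: 4196 + 291 = 4487
Selection 4: 4487 + 291 = 4778
Selection 5: 4778 + 291 = 5069
Selection 6: 5069 + 291 = 5360
Selection 7: 5360 + 291 = 5651
Selection 8: 5651 + 291 = 5942 → 5942 − 5722 = 220
Selection 9: 220 + 291 = 511
Selection 10: 511 + 291 = 802
Selection 11: 802 + 291 = 1093
Selection 12: 1093 + 291 = 1384
Selection 13: 1384 + 291 = 1675
Selection 14: 1675 + 291 = 1966
Selection 15: 1966 + 291 = 2257
Selection 16: 2257 + 291 = 2548
Selection 17: 2548 + 291 = 2839
Selection 18: 2839 + 291 = 3130

3905, 4196, 4487, 4778, 5069, 5360, 5651, 220, 511, 802, 1093, 1384, 1675, 1966, 2257, 2548, 2839, 3130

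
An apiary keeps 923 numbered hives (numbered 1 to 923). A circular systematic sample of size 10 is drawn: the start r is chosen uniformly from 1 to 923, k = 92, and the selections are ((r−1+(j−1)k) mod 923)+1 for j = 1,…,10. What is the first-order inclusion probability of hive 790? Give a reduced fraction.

10/923

For each position j, as r ranges over 1…923 the j-th selection hits every hive exactly once, so hive 790 is selected for exactly 10 of the 923 starts.
Inclusion probability = 10/923.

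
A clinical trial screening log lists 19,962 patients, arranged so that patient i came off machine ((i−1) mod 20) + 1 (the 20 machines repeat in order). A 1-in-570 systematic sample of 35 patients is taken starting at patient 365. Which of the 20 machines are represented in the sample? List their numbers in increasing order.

Consecutive selections differ by k = 570, so their machine numbers differ by 570 mod 20 = 10.
gcd(570, 20) = 10, so the sample visits 20/10 = 2 distinct residues mod 20.
Start 365 is machine 5; the machines hit are 5, 15.

5, 15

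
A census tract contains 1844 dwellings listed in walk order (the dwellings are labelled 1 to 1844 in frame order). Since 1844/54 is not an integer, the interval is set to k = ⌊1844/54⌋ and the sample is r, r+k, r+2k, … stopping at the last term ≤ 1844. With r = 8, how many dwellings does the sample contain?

k = ⌊1844/54⌋ = 34
Achieved size = ⌊(1844 − 8)/34⌋ + 1 = ⌊1836/34⌋ + 1 = 54 + 1 = 55
(last selection: 8 + 54×34 = 1844 ≤ 1844; next would be 1878 > 1844)

55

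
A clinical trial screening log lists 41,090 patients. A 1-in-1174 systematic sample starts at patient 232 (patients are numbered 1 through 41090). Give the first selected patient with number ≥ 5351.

6102

k = 1174
Steps past start: ⌈(5351 − 232)/1174⌉ = ⌈5119/1174⌉ = 5
Selected patient: 232 + 5×1174 = 6102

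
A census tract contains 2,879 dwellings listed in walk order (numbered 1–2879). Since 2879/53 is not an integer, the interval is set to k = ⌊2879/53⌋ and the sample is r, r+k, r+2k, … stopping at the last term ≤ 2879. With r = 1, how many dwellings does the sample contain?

k = ⌊2879/53⌋ = 54
Achieved size = ⌊(2879 − 1)/54⌋ + 1 = ⌊2878/54⌋ + 1 = 53 + 1 = 54
(last selection: 1 + 53×54 = 2863 ≤ 2879; next would be 2917 > 2879)

54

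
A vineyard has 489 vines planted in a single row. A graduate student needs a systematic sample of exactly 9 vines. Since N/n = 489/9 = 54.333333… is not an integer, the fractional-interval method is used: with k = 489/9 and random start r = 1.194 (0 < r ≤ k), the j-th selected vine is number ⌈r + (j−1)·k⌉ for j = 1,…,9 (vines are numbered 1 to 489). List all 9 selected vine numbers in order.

j=1: r + 0k = 1.194 → ⌈·⌉ = 2
j=2: r + 1k = 55.527333… → ⌈·⌉ = 56
j=3: r + 2k = 109.860666… → ⌈·⌉ = 110
j=4: r + 3k = 164.194 → ⌈·⌉ = 165
j=5: r + 4k = 218.527333… → ⌈·⌉ = 219
j=6: r + 5k = 272.860666… → ⌈·⌉ = 273
j=7: r + 6k = 327.194 → ⌈·⌉ = 328
j=8: r + 7k = 381.527333… → ⌈·⌉ = 382
j=9: r + 8k = 435.860666… → ⌈·⌉ = 436

2, 56, 110, 165, 219, 273, 328, 382, 436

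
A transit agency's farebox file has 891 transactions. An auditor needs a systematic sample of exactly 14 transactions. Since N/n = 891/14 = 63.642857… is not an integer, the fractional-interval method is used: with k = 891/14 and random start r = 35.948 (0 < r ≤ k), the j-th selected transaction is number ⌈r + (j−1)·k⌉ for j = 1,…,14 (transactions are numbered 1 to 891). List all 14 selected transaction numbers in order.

j=1: r + 0k = 35.948 → ⌈·⌉ = 36
j=2: r + 1k = 99.590857… → ⌈·⌉ = 100
j=3: r + 2k = 163.233714… → ⌈·⌉ = 164
j=4: r + 3k = 226.876571… → ⌈·⌉ = 227
j=5: r + 4k = 290.519428… → ⌈·⌉ = 291
j=6: r + 5k = 354.162285… → ⌈·⌉ = 355
j=7: r + 6k = 417.805142… → ⌈·⌉ = 418
j=8: r + 7k = 481.448 → ⌈·⌉ = 482
j=9: r + 8k = 545.090857… → ⌈·⌉ = 546
j=10: r + 9k = 608.733714… → ⌈·⌉ = 609
j=11: r + 10k = 672.376571… → ⌈·⌉ = 673
j=12: r + 11k = 736.019428… → ⌈·⌉ = 737
j=13: r + 12k = 799.662285… → ⌈·⌉ = 800
j=14: r + 13k = 863.305142… → ⌈·⌉ = 864

36, 100, 164, 227, 291, 355, 418, 482, 546, 609, 673, 737, 800, 864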